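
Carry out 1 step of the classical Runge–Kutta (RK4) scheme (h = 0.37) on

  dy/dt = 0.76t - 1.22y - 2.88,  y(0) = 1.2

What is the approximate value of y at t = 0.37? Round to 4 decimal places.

RK4: k1 = f(t_n, y_n); k2 = f(t_n + h/2, y_n + (h/2)·k1); k3 = f(t_n + h/2, y_n + (h/2)·k2); k4 = f(t_n + h, y_n + h·k3); y_{n+1} = y_n + (h/6)·(k1 + 2k2 + 2k3 + k4).
t=0.000000, y=1.200000:
  k1 = f(0.000000, 1.200000) = -4.344000
  k2 = f(0.185000, 0.396360) = -3.222959
  k3 = f(0.185000, 0.603753) = -3.475978
  k4 = f(0.370000, -0.086112) = -2.493743
  y ← 1.200000 + (0.37/6)·(k1 + 2k2 + 2k3 + k4) = -0.047863
y(0.37) ≈ -0.0479

-0.0479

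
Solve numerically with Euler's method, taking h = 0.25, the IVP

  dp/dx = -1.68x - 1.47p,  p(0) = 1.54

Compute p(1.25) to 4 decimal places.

Euler: p_{n+1} = p_n + h·f(x_n, p_n).
x=0.000000, p=1.540000: f=-2.263800 → p ← 1.540000 + 0.25·(-2.263800) = 0.974050
x=0.250000, p=0.974050: f=-1.851854 → p ← 0.974050 + 0.25·(-1.851854) = 0.511087
x=0.500000, p=0.511087: f=-1.591297 → p ← 0.511087 + 0.25·(-1.591297) = 0.113262
x=0.750000, p=0.113262: f=-1.426496 → p ← 0.113262 + 0.25·(-1.426496) = -0.243362
x=1.000000, p=-0.243362: f=-1.322258 → p ← -0.243362 + 0.25·(-1.322258) = -0.573926
p(1.25) ≈ -0.5739

-0.5739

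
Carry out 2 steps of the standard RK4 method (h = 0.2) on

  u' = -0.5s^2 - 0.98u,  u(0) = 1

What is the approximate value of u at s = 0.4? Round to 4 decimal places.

RK4: k1 = f(s_n, u_n); k2 = f(s_n + h/2, u_n + (h/2)·k1); k3 = f(s_n + h/2, u_n + (h/2)·k2); k4 = f(s_n + h, u_n + h·k3); u_{n+1} = u_n + (h/6)·(k1 + 2k2 + 2k3 + k4).
s=0.000000, u=1.000000:
  k1 = f(0.000000, 1.000000) = -0.980000
  k2 = f(0.100000, 0.902000) = -0.888960
  k3 = f(0.100000, 0.911104) = -0.897882
  k4 = f(0.200000, 0.820424) = -0.824015
  u ← 1.000000 + (0.2/6)·(k1 + 2k2 + 2k3 + k4) = 0.820743
s=0.200000, u=0.820743:
  k1 = f(0.200000, 0.820743) = -0.824328
  k2 = f(0.300000, 0.738311) = -0.768544
  k3 = f(0.300000, 0.743889) = -0.774011
  k4 = f(0.400000, 0.665941) = -0.732622
  u ← 0.820743 + (0.2/6)·(k1 + 2k2 + 2k3 + k4) = 0.666008
u(0.4) ≈ 0.6660

0.6660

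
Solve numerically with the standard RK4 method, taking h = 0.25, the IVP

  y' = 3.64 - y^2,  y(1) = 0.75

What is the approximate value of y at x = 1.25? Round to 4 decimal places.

RK4: k1 = f(x_n, y_n); k2 = f(x_n + h/2, y_n + (h/2)·k1); k3 = f(x_n + h/2, y_n + (h/2)·k2); k4 = f(x_n + h, y_n + h·k3); y_{n+1} = y_n + (h/6)·(k1 + 2k2 + 2k3 + k4).
x=1.000000, y=0.750000:
  k1 = f(1.000000, 0.750000) = 3.077500
  k2 = f(1.125000, 1.134688) = 2.352484
  k3 = f(1.125000, 1.044061) = 2.549938
  k4 = f(1.250000, 1.387484) = 1.714887
  y ← 0.750000 + (0.25/6)·(k1 + 2k2 + 2k3 + k4) = 1.358218
y(1.25) ≈ 1.3582

1.3582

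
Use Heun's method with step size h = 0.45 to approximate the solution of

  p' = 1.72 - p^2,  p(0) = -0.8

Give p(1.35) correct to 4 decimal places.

Heun: k1 = f(t_n, p_n); k2 = f(t_n + h, p_n + h·k1); p_{n+1} = p_n + (h/2)·(k1 + k2).
t=0.000000, p=-0.800000:
  k1 = f(0.000000, -0.800000) = 1.080000
  k2 = f(0.450000, -0.314000) = 1.621404
  p ← -0.800000 + (0.45/2)·(1.080000 + 1.621404) = -0.192184
t=0.450000, p=-0.192184:
  k1 = f(0.450000, -0.192184) = 1.683065
  k2 = f(0.900000, 0.565195) = 1.400554
  p ← -0.192184 + (0.45/2)·(1.683065 + 1.400554) = 0.501630
t=0.900000, p=0.501630:
  k1 = f(0.900000, 0.501630) = 1.468367
  k2 = f(1.350000, 1.162395) = 0.368837
  p ← 0.501630 + (0.45/2)·(1.468367 + 0.368837) = 0.915001
p(1.35) ≈ 0.9150

0.9150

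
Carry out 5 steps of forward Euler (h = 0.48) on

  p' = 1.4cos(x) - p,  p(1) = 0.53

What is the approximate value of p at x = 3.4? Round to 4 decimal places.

Euler: p_{n+1} = p_n + h·f(x_n, p_n).
x=1.000000, p=0.530000: f=0.226423 → p ← 0.530000 + 0.48·0.226423 = 0.638683
x=1.480000, p=0.638683: f=-0.511743 → p ← 0.638683 + 0.48·(-0.511743) = 0.393047
x=1.960000, p=0.393047: f=-0.924279 → p ← 0.393047 + 0.48·(-0.924279) = -0.050607
x=2.440000, p=-0.050607: f=-1.018734 → p ← -0.050607 + 0.48·(-1.018734) = -0.539600
x=2.920000, p=-0.539600: f=-0.826168 → p ← -0.539600 + 0.48·(-0.826168) = -0.936161
p(3.4) ≈ -0.9362

-0.9362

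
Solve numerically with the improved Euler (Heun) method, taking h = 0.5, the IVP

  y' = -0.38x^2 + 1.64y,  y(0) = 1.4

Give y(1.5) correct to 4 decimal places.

13.2393

Heun: k1 = f(x_n, y_n); k2 = f(x_n + h, y_n + h·k1); y_{n+1} = y_n + (h/2)·(k1 + k2).
x=0.000000, y=1.400000:
  k1 = f(0.000000, 1.400000) = 2.296000
  k2 = f(0.500000, 2.548000) = 4.083720
  y ← 1.400000 + (0.5/2)·(2.296000 + 4.083720) = 2.994930
x=0.500000, y=2.994930:
  k1 = f(0.500000, 2.994930) = 4.816685
  k2 = f(1.000000, 5.403273) = 8.481367
  y ← 2.994930 + (0.5/2)·(4.816685 + 8.481367) = 6.319443
x=1.000000, y=6.319443:
  k1 = f(1.000000, 6.319443) = 9.983887
  k2 = f(1.500000, 11.311386) = 17.695674
  y ← 6.319443 + (0.5/2)·(9.983887 + 17.695674) = 13.239333
y(1.5) ≈ 13.2393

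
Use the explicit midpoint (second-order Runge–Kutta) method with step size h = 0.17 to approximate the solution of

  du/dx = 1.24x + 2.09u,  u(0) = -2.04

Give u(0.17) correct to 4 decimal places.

-2.8757

Midpoint: k1 = f(x_n, u_n); k2 = f(x_n + h/2, u_n + (h/2)·k1); u_{n+1} = u_n + h·k2.
x=0.000000, u=-2.040000:
  k1 = f(0.000000, -2.040000) = -4.263600
  k2 = f(0.085000, -2.402406) = -4.915629
  u ← -2.040000 + 0.17·(-4.915629) = -2.875657
u(0.17) ≈ -2.8757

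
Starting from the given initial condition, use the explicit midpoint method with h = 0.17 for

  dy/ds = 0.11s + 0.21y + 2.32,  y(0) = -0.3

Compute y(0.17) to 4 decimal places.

0.0921

Midpoint: k1 = f(s_n, y_n); k2 = f(s_n + h/2, y_n + (h/2)·k1); y_{n+1} = y_n + h·k2.
s=0.000000, y=-0.300000:
  k1 = f(0.000000, -0.300000) = 2.257000
  k2 = f(0.085000, -0.108155) = 2.306637
  y ← -0.300000 + 0.17·2.306637 = 0.092128
y(0.17) ≈ 0.0921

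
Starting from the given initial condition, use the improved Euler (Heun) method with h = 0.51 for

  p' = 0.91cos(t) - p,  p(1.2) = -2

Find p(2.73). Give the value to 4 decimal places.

Heun: k1 = f(t_n, p_n); k2 = f(t_n + h, p_n + h·k1); p_{n+1} = p_n + (h/2)·(k1 + k2).
t=1.200000, p=-2.000000:
  k1 = f(1.200000, -2.000000) = 2.329746
  k2 = f(1.710000, -0.811830) = 0.685563
  p ← -2.000000 + (0.51/2)·(2.329746 + 0.685563) = -1.231096
t=1.710000, p=-1.231096:
  k1 = f(1.710000, -1.231096) = 1.104830
  k2 = f(2.220000, -0.667633) = 0.117491
  p ← -1.231096 + (0.51/2)·(1.104830 + 0.117491) = -0.919405
t=2.220000, p=-0.919405:
  k1 = f(2.220000, -0.919405) = 0.369262
  k2 = f(2.730000, -0.731081) = -0.102920
  p ← -0.919405 + (0.51/2)·(0.369262 + (-0.102920)) = -0.851487
p(2.73) ≈ -0.8515

-0.8515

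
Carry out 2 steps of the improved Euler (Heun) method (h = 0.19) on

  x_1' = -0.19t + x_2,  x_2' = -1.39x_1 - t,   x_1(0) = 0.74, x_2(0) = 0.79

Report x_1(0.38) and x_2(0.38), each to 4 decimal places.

0.9384, 0.2602

Heun on (x_1,x_2): k1 = f(t_n, state_n); k2 = f(t_n + h, state_n + h·k1); state_{n+1} = state_n + (h/2)·(k1 + k2).
0.000000: (0.740000, 0.790000)
  k1 = (0.790000, -1.028600)
  predictor → (0.890100, 0.594566)
  k2 = (0.558466, -1.427239)
  → (0.868104, 0.556695)
0.190000: (0.868104, 0.556695)
  k1 = (0.520595, -1.396665)
  predictor → (0.967017, 0.291329)
  k2 = (0.219129, -1.724154)
  → (0.938378, 0.260217)
(x_1(0.38), x_2(0.38)) ≈ (0.9384, 0.2602)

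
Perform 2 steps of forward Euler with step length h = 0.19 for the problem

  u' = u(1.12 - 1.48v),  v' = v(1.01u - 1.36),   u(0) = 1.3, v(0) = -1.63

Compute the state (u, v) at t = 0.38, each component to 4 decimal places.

3.6217, -1.8715

Euler on (u,v): u_{n+1} = u_n + h·u', v_{n+1} = v_n + h·v'.
0.000000: (1.300000, -1.630000); f=(4.592120, 0.076610) → (2.172503, -1.615444)
0.190000: (2.172503, -1.615444); f=(7.627347, -1.347648) → (3.621699, -1.871497)
(u(0.38), v(0.38)) ≈ (3.6217, -1.8715)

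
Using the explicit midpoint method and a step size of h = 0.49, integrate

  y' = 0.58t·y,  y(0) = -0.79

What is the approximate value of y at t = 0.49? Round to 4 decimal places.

Midpoint: k1 = f(t_n, y_n); k2 = f(t_n + h/2, y_n + (h/2)·k1); y_{n+1} = y_n + h·k2.
t=0.000000, y=-0.790000:
  k1 = f(0.000000, -0.790000) = 0.000000
  k2 = f(0.245000, -0.790000) = -0.112259
  y ← -0.790000 + 0.49·(-0.112259) = -0.845007
y(0.49) ≈ -0.8450

-0.8450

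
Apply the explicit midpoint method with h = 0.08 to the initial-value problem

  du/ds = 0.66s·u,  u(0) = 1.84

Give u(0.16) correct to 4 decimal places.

1.8556

Midpoint: k1 = f(s_n, u_n); k2 = f(s_n + h/2, u_n + (h/2)·k1); u_{n+1} = u_n + h·k2.
s=0.000000, u=1.840000:
  k1 = f(0.000000, 1.840000) = 0.000000
  k2 = f(0.040000, 1.840000) = 0.048576
  u ← 1.840000 + 0.08·0.048576 = 1.843886
s=0.080000, u=1.843886:
  k1 = f(0.080000, 1.843886) = 0.097357
  k2 = f(0.120000, 1.847780) = 0.146344
  u ← 1.843886 + 0.08·0.146344 = 1.855594
u(0.16) ≈ 1.8556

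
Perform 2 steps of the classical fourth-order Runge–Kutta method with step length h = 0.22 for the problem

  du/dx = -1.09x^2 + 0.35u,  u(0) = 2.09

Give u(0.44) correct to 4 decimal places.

2.4058

RK4: k1 = f(x_n, u_n); k2 = f(x_n + h/2, u_n + (h/2)·k1); k3 = f(x_n + h/2, u_n + (h/2)·k2); k4 = f(x_n + h, u_n + h·k3); u_{n+1} = u_n + (h/6)·(k1 + 2k2 + 2k3 + k4).
x=0.000000, u=2.090000:
  k1 = f(0.000000, 2.090000) = 0.731500
  k2 = f(0.110000, 2.170465) = 0.746474
  k3 = f(0.110000, 2.172112) = 0.747050
  k4 = f(0.220000, 2.254351) = 0.736267
  u ← 2.090000 + (0.22/6)·(k1 + 2k2 + 2k3 + k4) = 2.253343
x=0.220000, u=2.253343:
  k1 = f(0.220000, 2.253343) = 0.735914
  k2 = f(0.330000, 2.334294) = 0.698302
  k3 = f(0.330000, 2.330156) = 0.696854
  k4 = f(0.440000, 2.406651) = 0.631304
  u ← 2.253343 + (0.22/6)·(k1 + 2k2 + 2k3 + k4) = 2.405786
u(0.44) ≈ 2.4058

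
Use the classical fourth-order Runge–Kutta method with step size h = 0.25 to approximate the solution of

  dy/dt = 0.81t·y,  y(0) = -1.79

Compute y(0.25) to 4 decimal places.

RK4: k1 = f(t_n, y_n); k2 = f(t_n + h/2, y_n + (h/2)·k1); k3 = f(t_n + h/2, y_n + (h/2)·k2); k4 = f(t_n + h, y_n + h·k3); y_{n+1} = y_n + (h/6)·(k1 + 2k2 + 2k3 + k4).
t=0.000000, y=-1.790000:
  k1 = f(0.000000, -1.790000) = 0.000000
  k2 = f(0.125000, -1.790000) = -0.181238
  k3 = f(0.125000, -1.812655) = -0.183531
  k4 = f(0.250000, -1.835883) = -0.371766
  y ← -1.790000 + (0.25/6)·(k1 + 2k2 + 2k3 + k4) = -1.835888
y(0.25) ≈ -1.8359

-1.8359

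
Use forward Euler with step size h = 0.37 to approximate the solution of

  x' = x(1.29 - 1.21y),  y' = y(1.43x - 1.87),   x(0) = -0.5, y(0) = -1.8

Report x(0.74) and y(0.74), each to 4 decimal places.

-1.7265, 0.0232

Euler on (x,y): x_{n+1} = x_n + h·x', y_{n+1} = y_n + h·y'.
0.000000: (-0.500000, -1.800000); f=(-1.734000, 4.653000) → (-1.141580, -0.078390)
0.370000: (-1.141580, -0.078390); f=(-1.580919, 0.274558) → (-1.726520, 0.023196)
(x(0.74), y(0.74)) ≈ (-1.7265, 0.0232)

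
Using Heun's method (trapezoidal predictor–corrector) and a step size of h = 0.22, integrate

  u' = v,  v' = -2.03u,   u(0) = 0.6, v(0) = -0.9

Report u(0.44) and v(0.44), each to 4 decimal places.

Heun on (u,v): k1 = f(t_n, state_n); k2 = f(t_n + h, state_n + h·k1); state_{n+1} = state_n + (h/2)·(k1 + k2).
0.000000: (0.600000, -0.900000)
  k1 = (-0.900000, -1.218000)
  predictor → (0.402000, -1.167960)
  k2 = (-1.167960, -0.816060)
  → (0.372524, -1.123747)
0.220000: (0.372524, -1.123747)
  k1 = (-1.123747, -0.756225)
  predictor → (0.125300, -1.290116)
  k2 = (-1.290116, -0.254359)
  → (0.107000, -1.234911)
(u(0.44), v(0.44)) ≈ (0.1070, -1.2349)

0.1070, -1.2349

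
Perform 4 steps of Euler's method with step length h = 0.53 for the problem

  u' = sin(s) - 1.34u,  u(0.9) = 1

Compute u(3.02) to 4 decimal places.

Euler: u_{n+1} = u_n + h·f(s_n, u_n).
s=0.900000, u=1.000000: f=-0.556673 → u ← 1.000000 + 0.53·(-0.556673) = 0.704963
s=1.430000, u=0.704963: f=0.045454 → u ← 0.704963 + 0.53·0.045454 = 0.729054
s=1.960000, u=0.729054: f=-0.051721 → u ← 0.729054 + 0.53·(-0.051721) = 0.701642
s=2.490000, u=0.701642: f=-0.333747 → u ← 0.701642 + 0.53·(-0.333747) = 0.524756
u(3.02) ≈ 0.5248

0.5248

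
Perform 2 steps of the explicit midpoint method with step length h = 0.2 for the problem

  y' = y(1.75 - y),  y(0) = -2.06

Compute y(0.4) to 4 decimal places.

Midpoint: k1 = f(t_n, y_n); k2 = f(t_n + h/2, y_n + (h/2)·k1); y_{n+1} = y_n + h·k2.
t=0.000000, y=-2.060000:
  k1 = f(0.000000, -2.060000) = -7.848600
  k2 = f(0.100000, -2.844860) = -13.071733
  y ← -2.060000 + 0.2·(-13.071733) = -4.674347
t=0.200000, y=-4.674347:
  k1 = f(0.200000, -4.674347) = -30.029624
  k2 = f(0.300000, -7.677309) = -72.376365
  y ← -4.674347 + 0.2·(-72.376365) = -19.149620
y(0.4) ≈ -19.1496

-19.1496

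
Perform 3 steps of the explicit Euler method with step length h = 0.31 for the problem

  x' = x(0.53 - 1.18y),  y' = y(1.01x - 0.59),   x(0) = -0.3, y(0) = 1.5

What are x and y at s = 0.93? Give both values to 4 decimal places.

-0.1223, 0.6364

Euler on (x,y): x_{n+1} = x_n + h·x', y_{n+1} = y_n + h·y'.
0.000000: (-0.300000, 1.500000); f=(0.372000, -1.339500) → (-0.184680, 1.084755)
0.310000: (-0.184680, 1.084755); f=(0.138512, -0.842341) → (-0.141741, 0.823629)
0.620000: (-0.141741, 0.823629); f=(0.062633, -0.603851) → (-0.122325, 0.636435)
(x(0.93), y(0.93)) ≈ (-0.1223, 0.6364)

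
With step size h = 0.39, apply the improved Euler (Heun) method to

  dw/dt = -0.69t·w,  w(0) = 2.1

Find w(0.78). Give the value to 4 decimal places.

Heun: k1 = f(t_n, w_n); k2 = f(t_n + h, w_n + h·k1); w_{n+1} = w_n + (h/2)·(k1 + k2).
t=0.000000, w=2.100000:
  k1 = f(0.000000, 2.100000) = 0.000000
  k2 = f(0.390000, 2.100000) = -0.565110
  w ← 2.100000 + (0.39/2)·(0.000000 + (-0.565110)) = 1.989804
t=0.390000, w=1.989804:
  k1 = f(0.390000, 1.989804) = -0.535456
  k2 = f(0.780000, 1.780976) = -0.958521
  w ← 1.989804 + (0.39/2)·(-0.535456 + (-0.958521)) = 1.698478
w(0.78) ≈ 1.6985

1.6985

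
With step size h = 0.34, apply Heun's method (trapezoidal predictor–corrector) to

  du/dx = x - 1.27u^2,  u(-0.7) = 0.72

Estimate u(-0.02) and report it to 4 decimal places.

Heun: k1 = f(x_n, u_n); k2 = f(x_n + h, u_n + h·k1); u_{n+1} = u_n + (h/2)·(k1 + k2).
x=-0.700000, u=0.720000:
  k1 = f(-0.700000, 0.720000) = -1.358368
  k2 = f(-0.360000, 0.258155) = -0.444638
  u ← 0.720000 + (0.34/2)·(-1.358368 + (-0.444638)) = 0.413489
x=-0.360000, u=0.413489:
  k1 = f(-0.360000, 0.413489) = -0.577136
  k2 = f(-0.020000, 0.217263) = -0.079948
  u ← 0.413489 + (0.34/2)·(-0.577136 + (-0.079948)) = 0.301785
u(-0.02) ≈ 0.3018

0.3018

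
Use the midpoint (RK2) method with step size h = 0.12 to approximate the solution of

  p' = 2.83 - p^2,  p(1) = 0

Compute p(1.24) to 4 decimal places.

0.6458

Midpoint: k1 = f(s_n, p_n); k2 = f(s_n + h/2, p_n + (h/2)·k1); p_{n+1} = p_n + h·k2.
s=1.000000, p=0.000000:
  k1 = f(1.000000, 0.000000) = 2.830000
  k2 = f(1.060000, 0.169800) = 2.801168
  p ← 0.000000 + 0.12·2.801168 = 0.336140
s=1.120000, p=0.336140:
  k1 = f(1.120000, 0.336140) = 2.717010
  k2 = f(1.180000, 0.499161) = 2.580839
  p ← 0.336140 + 0.12·2.580839 = 0.645841
p(1.24) ≈ 0.6458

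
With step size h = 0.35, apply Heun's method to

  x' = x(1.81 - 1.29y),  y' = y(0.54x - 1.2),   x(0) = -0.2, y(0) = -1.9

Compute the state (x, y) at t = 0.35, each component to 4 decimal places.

-0.6228, -1.2002

Heun on (x,y): k1 = f(t_n, state_n); k2 = f(t_n + h, state_n + h·k1); state_{n+1} = state_n + (h/2)·(k1 + k2).
0.000000: (-0.200000, -1.900000)
  k1 = (-0.852200, 2.485200)
  predictor → (-0.498270, -1.030180)
  k2 = (-1.564036, 1.513402)
  → (-0.622841, -1.200245)
(x(0.35), y(0.35)) ≈ (-0.6228, -1.2002)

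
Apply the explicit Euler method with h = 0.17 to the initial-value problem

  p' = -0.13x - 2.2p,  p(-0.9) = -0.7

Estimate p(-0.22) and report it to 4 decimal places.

-0.0799

Euler: p_{n+1} = p_n + h·f(x_n, p_n).
x=-0.900000, p=-0.700000: f=1.657000 → p ← -0.700000 + 0.17·1.657000 = -0.418310
x=-0.730000, p=-0.418310: f=1.015182 → p ← -0.418310 + 0.17·1.015182 = -0.245729
x=-0.560000, p=-0.245729: f=0.613404 → p ← -0.245729 + 0.17·0.613404 = -0.141450
x=-0.390000, p=-0.141450: f=0.361891 → p ← -0.141450 + 0.17·0.361891 = -0.079929
p(-0.22) ≈ -0.0799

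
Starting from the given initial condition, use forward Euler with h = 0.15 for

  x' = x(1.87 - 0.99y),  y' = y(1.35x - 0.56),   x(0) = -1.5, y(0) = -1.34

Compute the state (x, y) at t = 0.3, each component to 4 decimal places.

Euler on (x,y): x_{n+1} = x_n + h·x', y_{n+1} = y_n + h·y'.
0.000000: (-1.500000, -1.340000); f=(-4.794900, 3.463900) → (-2.219235, -0.820415)
0.150000: (-2.219235, -0.820415); f=(-5.952456, 2.917369) → (-3.112103, -0.382810)
(x(0.3), y(0.3)) ≈ (-3.1121, -0.3828)

-3.1121, -0.3828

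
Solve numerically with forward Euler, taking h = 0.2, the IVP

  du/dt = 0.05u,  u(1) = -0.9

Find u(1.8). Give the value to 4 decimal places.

-0.9365

Euler: u_{n+1} = u_n + h·f(t_n, u_n).
t=1.000000, u=-0.900000: f=-0.045000 → u ← -0.900000 + 0.2·(-0.045000) = -0.909000
t=1.200000, u=-0.909000: f=-0.045450 → u ← -0.909000 + 0.2·(-0.045450) = -0.918090
t=1.400000, u=-0.918090: f=-0.045905 → u ← -0.918090 + 0.2·(-0.045905) = -0.927271
t=1.600000, u=-0.927271: f=-0.046364 → u ← -0.927271 + 0.2·(-0.046364) = -0.936544
u(1.8) ≈ -0.9365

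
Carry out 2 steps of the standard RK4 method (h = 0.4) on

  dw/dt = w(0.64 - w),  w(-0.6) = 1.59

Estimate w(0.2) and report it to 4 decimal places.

0.9972

RK4: k1 = f(t_n, w_n); k2 = f(t_n + h/2, w_n + (h/2)·k1); k3 = f(t_n + h/2, w_n + (h/2)·k2); k4 = f(t_n + h, w_n + h·k3); w_{n+1} = w_n + (h/6)·(k1 + 2k2 + 2k3 + k4).
t=-0.600000, w=1.590000:
  k1 = f(-0.600000, 1.590000) = -1.510500
  k2 = f(-0.400000, 1.287900) = -0.834430
  k3 = f(-0.400000, 1.423114) = -1.114460
  k4 = f(-0.200000, 1.144216) = -0.576932
  w ← 1.590000 + (0.4/6)·(k1 + 2k2 + 2k3 + k4) = 1.190986
t=-0.200000, w=1.190986:
  k1 = f(-0.200000, 1.190986) = -0.656216
  k2 = f(0.000000, 1.059743) = -0.444819
  k3 = f(0.000000, 1.102022) = -0.509158
  k4 = f(0.200000, 0.987322) = -0.342919
  w ← 1.190986 + (0.4/6)·(k1 + 2k2 + 2k3 + k4) = 0.997180
w(0.2) ≈ 0.9972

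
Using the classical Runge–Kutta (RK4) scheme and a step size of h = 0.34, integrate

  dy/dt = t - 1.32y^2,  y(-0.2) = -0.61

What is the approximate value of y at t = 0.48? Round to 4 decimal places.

RK4: k1 = f(t_n, y_n); k2 = f(t_n + h/2, y_n + (h/2)·k1); k3 = f(t_n + h/2, y_n + (h/2)·k2); k4 = f(t_n + h, y_n + h·k3); y_{n+1} = y_n + (h/6)·(k1 + 2k2 + 2k3 + k4).
t=-0.200000, y=-0.610000:
  k1 = f(-0.200000, -0.610000) = -0.691172
  k2 = f(-0.030000, -0.727499) = -0.728617
  k3 = f(-0.030000, -0.733865) = -0.740896
  k4 = f(0.140000, -0.861905) = -0.840601
  y ← -0.610000 + (0.34/6)·(k1 + 2k2 + 2k3 + k4) = -0.863345
t=0.140000, y=-0.863345:
  k1 = f(0.140000, -0.863345) = -0.843882
  k2 = f(0.310000, -1.006805) = -1.028027
  k3 = f(0.310000, -1.038110) = -1.112527
  k4 = f(0.480000, -1.241604) = -1.554888
  y ← -0.863345 + (0.34/6)·(k1 + 2k2 + 2k3 + k4) = -1.241872
y(0.48) ≈ -1.2419

-1.2419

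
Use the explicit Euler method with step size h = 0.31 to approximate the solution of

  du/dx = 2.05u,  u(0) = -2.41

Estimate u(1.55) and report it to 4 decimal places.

Euler: u_{n+1} = u_n + h·f(x_n, u_n).
x=0.000000, u=-2.410000: f=-4.940500 → u ← -2.410000 + 0.31·(-4.940500) = -3.941555
x=0.310000, u=-3.941555: f=-8.080188 → u ← -3.941555 + 0.31·(-8.080188) = -6.446413
x=0.620000, u=-6.446413: f=-13.215147 → u ← -6.446413 + 0.31·(-13.215147) = -10.543109
x=0.930000, u=-10.543109: f=-21.613373 → u ← -10.543109 + 0.31·(-21.613373) = -17.243254
x=1.240000, u=-17.243254: f=-35.348672 → u ← -17.243254 + 0.31·(-35.348672) = -28.201343
u(1.55) ≈ -28.2013

-28.2013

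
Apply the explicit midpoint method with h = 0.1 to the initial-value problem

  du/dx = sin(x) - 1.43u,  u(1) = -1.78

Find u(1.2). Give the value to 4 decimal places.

-1.1838

Midpoint: k1 = f(x_n, u_n); k2 = f(x_n + h/2, u_n + (h/2)·k1); u_{n+1} = u_n + h·k2.
x=1.000000, u=-1.780000:
  k1 = f(1.000000, -1.780000) = 3.386871
  k2 = f(1.050000, -1.610656) = 3.170662
  u ← -1.780000 + 0.1·3.170662 = -1.462934
x=1.100000, u=-1.462934:
  k1 = f(1.100000, -1.462934) = 2.983203
  k2 = f(1.150000, -1.313774) = 2.791460
  u ← -1.462934 + 0.1·2.791460 = -1.183788
u(1.2) ≈ -1.1838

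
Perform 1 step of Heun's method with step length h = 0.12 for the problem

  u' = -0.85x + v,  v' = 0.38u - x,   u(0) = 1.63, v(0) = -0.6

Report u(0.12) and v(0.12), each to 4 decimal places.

1.5563, -0.5345

Heun on (u,v): k1 = f(x_n, state_n); k2 = f(x_n + h, state_n + h·k1); state_{n+1} = state_n + (h/2)·(k1 + k2).
0.000000: (1.630000, -0.600000)
  k1 = (-0.600000, 0.619400)
  predictor → (1.558000, -0.525672)
  k2 = (-0.627672, 0.472040)
  → (1.556340, -0.534514)
(u(0.12), v(0.12)) ≈ (1.5563, -0.5345)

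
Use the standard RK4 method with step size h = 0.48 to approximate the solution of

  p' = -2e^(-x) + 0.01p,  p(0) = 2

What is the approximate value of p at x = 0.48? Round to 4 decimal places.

1.2452

RK4: k1 = f(x_n, p_n); k2 = f(x_n + h/2, p_n + (h/2)·k1); k3 = f(x_n + h/2, p_n + (h/2)·k2); k4 = f(x_n + h, p_n + h·k3); p_{n+1} = p_n + (h/6)·(k1 + 2k2 + 2k3 + k4).
x=0.000000, p=2.000000:
  k1 = f(0.000000, 2.000000) = -1.980000
  k2 = f(0.240000, 1.524800) = -1.558008
  k3 = f(0.240000, 1.626078) = -1.556995
  k4 = f(0.480000, 1.252642) = -1.225040
  p ← 2.000000 + (0.48/6)·(k1 + 2k2 + 2k3 + k4) = 1.245196
p(0.48) ≈ 1.2452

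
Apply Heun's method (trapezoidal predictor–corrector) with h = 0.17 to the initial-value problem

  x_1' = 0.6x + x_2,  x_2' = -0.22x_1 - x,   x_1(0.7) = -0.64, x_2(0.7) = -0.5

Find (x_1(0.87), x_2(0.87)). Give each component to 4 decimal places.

-0.6530, -0.6093

Heun on (x_1,x_2): k1 = f(x_n, state_n); k2 = f(x_n + h, state_n + h·k1); state_{n+1} = state_n + (h/2)·(k1 + k2).
0.700000: (-0.640000, -0.500000)
  k1 = (-0.080000, -0.559200)
  predictor → (-0.653600, -0.595064)
  k2 = (-0.073064, -0.726208)
  → (-0.653010, -0.609260)
(x_1(0.87), x_2(0.87)) ≈ (-0.6530, -0.6093)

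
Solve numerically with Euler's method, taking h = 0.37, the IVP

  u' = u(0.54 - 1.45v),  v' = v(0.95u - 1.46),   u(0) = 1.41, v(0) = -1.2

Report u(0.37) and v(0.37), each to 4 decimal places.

2.5995, -1.1465

Euler on (u,v): u_{n+1} = u_n + h·u', v_{n+1} = v_n + h·v'.
0.000000: (1.410000, -1.200000); f=(3.214800, 0.144600) → (2.599476, -1.146498)
(u(0.37), v(0.37)) ≈ (2.5995, -1.1465)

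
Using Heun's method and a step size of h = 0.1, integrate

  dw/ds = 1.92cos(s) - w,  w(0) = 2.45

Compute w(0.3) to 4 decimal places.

Heun: k1 = f(s_n, w_n); k2 = f(s_n + h, w_n + h·k1); w_{n+1} = w_n + (h/2)·(k1 + k2).
s=0.000000, w=2.450000:
  k1 = f(0.000000, 2.450000) = -0.530000
  k2 = f(0.100000, 2.397000) = -0.486592
  w ← 2.450000 + (0.1/2)·(-0.530000 + (-0.486592)) = 2.399170
s=0.100000, w=2.399170:
  k1 = f(0.100000, 2.399170) = -0.488762
  k2 = f(0.200000, 2.350294) = -0.468566
  w ← 2.399170 + (0.1/2)·(-0.488762 + (-0.468566)) = 2.351304
s=0.200000, w=2.351304:
  k1 = f(0.200000, 2.351304) = -0.469576
  k2 = f(0.300000, 2.304346) = -0.470100
  w ← 2.351304 + (0.1/2)·(-0.469576 + (-0.470100)) = 2.304320
w(0.3) ≈ 2.3043

2.3043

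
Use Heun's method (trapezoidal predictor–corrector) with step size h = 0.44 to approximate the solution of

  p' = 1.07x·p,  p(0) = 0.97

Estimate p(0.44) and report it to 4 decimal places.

Heun: k1 = f(x_n, p_n); k2 = f(x_n + h, p_n + h·k1); p_{n+1} = p_n + (h/2)·(k1 + k2).
x=0.000000, p=0.970000:
  k1 = f(0.000000, 0.970000) = 0.000000
  k2 = f(0.440000, 0.970000) = 0.456676
  p ← 0.970000 + (0.44/2)·(0.000000 + 0.456676) = 1.070469
p(0.44) ≈ 1.0705

1.0705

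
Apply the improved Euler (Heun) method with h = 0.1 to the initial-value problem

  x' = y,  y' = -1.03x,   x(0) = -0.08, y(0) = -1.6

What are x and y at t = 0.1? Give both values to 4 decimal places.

Heun on (x,y): k1 = f(t_n, state_n); k2 = f(t_n + h, state_n + h·k1); state_{n+1} = state_n + (h/2)·(k1 + k2).
0.000000: (-0.080000, -1.600000)
  k1 = (-1.600000, 0.082400)
  predictor → (-0.240000, -1.591760)
  k2 = (-1.591760, 0.247200)
  → (-0.239588, -1.583520)
(x(0.1), y(0.1)) ≈ (-0.2396, -1.5835)

-0.2396, -1.5835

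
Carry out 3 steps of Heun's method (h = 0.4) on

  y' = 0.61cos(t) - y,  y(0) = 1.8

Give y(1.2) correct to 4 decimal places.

0.8506

Heun: k1 = f(t_n, y_n); k2 = f(t_n + h, y_n + h·k1); y_{n+1} = y_n + (h/2)·(k1 + k2).
t=0.000000, y=1.800000:
  k1 = f(0.000000, 1.800000) = -1.190000
  k2 = f(0.400000, 1.324000) = -0.762153
  y ← 1.800000 + (0.4/2)·(-1.190000 + (-0.762153)) = 1.409569
t=0.400000, y=1.409569:
  k1 = f(0.400000, 1.409569) = -0.847722
  k2 = f(0.800000, 1.070481) = -0.645489
  y ← 1.409569 + (0.4/2)·(-0.847722 + (-0.645489)) = 1.110927
t=0.800000, y=1.110927:
  k1 = f(0.800000, 1.110927) = -0.685936
  k2 = f(1.200000, 0.836553) = -0.615514
  y ← 1.110927 + (0.4/2)·(-0.685936 + (-0.615514)) = 0.850637
y(1.2) ≈ 0.8506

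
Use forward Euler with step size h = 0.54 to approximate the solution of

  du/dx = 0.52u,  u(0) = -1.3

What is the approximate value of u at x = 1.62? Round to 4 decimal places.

Euler: u_{n+1} = u_n + h·f(x_n, u_n).
x=0.000000, u=-1.300000: f=-0.676000 → u ← -1.300000 + 0.54·(-0.676000) = -1.665040
x=0.540000, u=-1.665040: f=-0.865821 → u ← -1.665040 + 0.54·(-0.865821) = -2.132583
x=1.080000, u=-2.132583: f=-1.108943 → u ← -2.132583 + 0.54·(-1.108943) = -2.731413
u(1.62) ≈ -2.7314

-2.7314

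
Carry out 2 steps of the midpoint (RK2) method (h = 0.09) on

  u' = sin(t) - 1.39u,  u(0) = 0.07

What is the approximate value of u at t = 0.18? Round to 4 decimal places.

Midpoint: k1 = f(t_n, u_n); k2 = f(t_n + h/2, u_n + (h/2)·k1); u_{n+1} = u_n + h·k2.
t=0.000000, u=0.070000:
  k1 = f(0.000000, 0.070000) = -0.097300
  k2 = f(0.045000, 0.065622) = -0.046229
  u ← 0.070000 + 0.09·(-0.046229) = 0.065839
t=0.090000, u=0.065839:
  k1 = f(0.090000, 0.065839) = -0.001638
  k2 = f(0.135000, 0.065766) = 0.043176
  u ← 0.065839 + 0.09·0.043176 = 0.069725
u(0.18) ≈ 0.0697

0.0697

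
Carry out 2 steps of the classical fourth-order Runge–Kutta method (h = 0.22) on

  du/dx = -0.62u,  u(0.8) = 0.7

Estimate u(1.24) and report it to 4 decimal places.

0.5329

RK4: k1 = f(x_n, u_n); k2 = f(x_n + h/2, u_n + (h/2)·k1); k3 = f(x_n + h/2, u_n + (h/2)·k2); k4 = f(x_n + h, u_n + h·k3); u_{n+1} = u_n + (h/6)·(k1 + 2k2 + 2k3 + k4).
x=0.800000, u=0.700000:
  k1 = f(0.800000, 0.700000) = -0.434000
  k2 = f(0.910000, 0.652260) = -0.404401
  k3 = f(0.910000, 0.655516) = -0.406420
  k4 = f(1.020000, 0.610588) = -0.378564
  u ← 0.700000 + (0.22/6)·(k1 + 2k2 + 2k3 + k4) = 0.610746
x=1.020000, u=0.610746:
  k1 = f(1.020000, 0.610746) = -0.378662
  k2 = f(1.130000, 0.569093) = -0.352838
  k3 = f(1.130000, 0.571934) = -0.354599
  k4 = f(1.240000, 0.532734) = -0.330295
  u ← 0.610746 + (0.22/6)·(k1 + 2k2 + 2k3 + k4) = 0.532872
u(1.24) ≈ 0.5329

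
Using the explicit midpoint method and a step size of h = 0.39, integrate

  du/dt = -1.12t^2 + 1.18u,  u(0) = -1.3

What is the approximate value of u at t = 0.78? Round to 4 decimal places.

-3.3792

Midpoint: k1 = f(t_n, u_n); k2 = f(t_n + h/2, u_n + (h/2)·k1); u_{n+1} = u_n + h·k2.
t=0.000000, u=-1.300000:
  k1 = f(0.000000, -1.300000) = -1.534000
  k2 = f(0.195000, -1.599130) = -1.929561
  u ← -1.300000 + 0.39·(-1.929561) = -2.052529
t=0.390000, u=-2.052529:
  k1 = f(0.390000, -2.052529) = -2.592336
  k2 = f(0.585000, -2.558034) = -3.401773
  u ← -2.052529 + 0.39·(-3.401773) = -3.379220
u(0.78) ≈ -3.3792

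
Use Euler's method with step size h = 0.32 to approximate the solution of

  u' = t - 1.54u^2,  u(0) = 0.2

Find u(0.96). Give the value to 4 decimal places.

0.4364

Euler: u_{n+1} = u_n + h·f(t_n, u_n).
t=0.000000, u=0.200000: f=-0.061600 → u ← 0.200000 + 0.32·(-0.061600) = 0.180288
t=0.320000, u=0.180288: f=0.269944 → u ← 0.180288 + 0.32·0.269944 = 0.266670
t=0.640000, u=0.266670: f=0.530486 → u ← 0.266670 + 0.32·0.530486 = 0.436426
u(0.96) ≈ 0.4364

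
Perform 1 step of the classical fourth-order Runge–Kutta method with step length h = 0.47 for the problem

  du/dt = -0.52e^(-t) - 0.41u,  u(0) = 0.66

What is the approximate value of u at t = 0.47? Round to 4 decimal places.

RK4: k1 = f(t_n, u_n); k2 = f(t_n + h/2, u_n + (h/2)·k1); k3 = f(t_n + h/2, u_n + (h/2)·k2); k4 = f(t_n + h, u_n + h·k3); u_{n+1} = u_n + (h/6)·(k1 + 2k2 + 2k3 + k4).
t=0.000000, u=0.660000:
  k1 = f(0.000000, 0.660000) = -0.790600
  k2 = f(0.235000, 0.474209) = -0.605523
  k3 = f(0.235000, 0.517702) = -0.623355
  k4 = f(0.470000, 0.367023) = -0.475481
  u ← 0.660000 + (0.47/6)·(k1 + 2k2 + 2k3 + k4) = 0.368300
u(0.47) ≈ 0.3683

0.3683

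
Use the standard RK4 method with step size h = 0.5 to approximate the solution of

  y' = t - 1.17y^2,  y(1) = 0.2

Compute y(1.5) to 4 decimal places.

0.6948

RK4: k1 = f(t_n, y_n); k2 = f(t_n + h/2, y_n + (h/2)·k1); k3 = f(t_n + h/2, y_n + (h/2)·k2); k4 = f(t_n + h, y_n + h·k3); y_{n+1} = y_n + (h/6)·(k1 + 2k2 + 2k3 + k4).
t=1.000000, y=0.200000:
  k1 = f(1.000000, 0.200000) = 0.953200
  k2 = f(1.250000, 0.438300) = 1.025235
  k3 = f(1.250000, 0.456309) = 1.006385
  k4 = f(1.500000, 0.703193) = 0.921458
  y ← 0.200000 + (0.5/6)·(k1 + 2k2 + 2k3 + k4) = 0.694825
y(1.5) ≈ 0.6948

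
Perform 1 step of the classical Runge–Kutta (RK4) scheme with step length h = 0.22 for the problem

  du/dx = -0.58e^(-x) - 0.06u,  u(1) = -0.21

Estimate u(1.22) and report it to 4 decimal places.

RK4: k1 = f(x_n, u_n); k2 = f(x_n + h/2, u_n + (h/2)·k1); k3 = f(x_n + h/2, u_n + (h/2)·k2); k4 = f(x_n + h, u_n + h·k3); u_{n+1} = u_n + (h/6)·(k1 + 2k2 + 2k3 + k4).
x=1.000000, u=-0.210000:
  k1 = f(1.000000, -0.210000) = -0.200770
  k2 = f(1.110000, -0.232085) = -0.177219
  k3 = f(1.110000, -0.229494) = -0.177375
  k4 = f(1.220000, -0.249022) = -0.156292
  u ← -0.210000 + (0.22/6)·(k1 + 2k2 + 2k3 + k4) = -0.249096
u(1.22) ≈ -0.2491

-0.2491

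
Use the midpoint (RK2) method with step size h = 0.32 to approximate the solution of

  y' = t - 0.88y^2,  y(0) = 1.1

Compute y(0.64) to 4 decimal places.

0.8613

Midpoint: k1 = f(t_n, y_n); k2 = f(t_n + h/2, y_n + (h/2)·k1); y_{n+1} = y_n + h·k2.
t=0.000000, y=1.100000:
  k1 = f(0.000000, 1.100000) = -1.064800
  k2 = f(0.160000, 0.929632) = -0.600510
  y ← 1.100000 + 0.32·(-0.600510) = 0.907837
t=0.320000, y=0.907837:
  k1 = f(0.320000, 0.907837) = -0.405268
  k2 = f(0.480000, 0.842994) = -0.145362
  y ← 0.907837 + 0.32·(-0.145362) = 0.861321
y(0.64) ≈ 0.8613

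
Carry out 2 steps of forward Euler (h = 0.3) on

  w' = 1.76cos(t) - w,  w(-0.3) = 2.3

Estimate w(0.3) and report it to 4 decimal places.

Euler: w_{n+1} = w_n + h·f(t_n, w_n).
t=-0.300000, w=2.300000: f=-0.618608 → w ← 2.300000 + 0.3·(-0.618608) = 2.114418
t=0.000000, w=2.114418: f=-0.354418 → w ← 2.114418 + 0.3·(-0.354418) = 2.008092
w(0.3) ≈ 2.0081

2.0081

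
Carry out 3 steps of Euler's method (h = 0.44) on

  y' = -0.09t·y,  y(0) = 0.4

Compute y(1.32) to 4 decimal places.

0.3793

Euler: y_{n+1} = y_n + h·f(t_n, y_n).
t=0.000000, y=0.400000: f=0.000000 → y ← 0.400000 + 0.44·0.000000 = 0.400000
t=0.440000, y=0.400000: f=-0.015840 → y ← 0.400000 + 0.44·(-0.015840) = 0.393030
t=0.880000, y=0.393030: f=-0.031128 → y ← 0.393030 + 0.44·(-0.031128) = 0.379334
y(1.32) ≈ 0.3793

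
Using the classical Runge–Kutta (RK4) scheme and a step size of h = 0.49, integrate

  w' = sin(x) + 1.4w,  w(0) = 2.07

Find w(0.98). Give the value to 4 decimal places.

8.8993

RK4: k1 = f(x_n, w_n); k2 = f(x_n + h/2, w_n + (h/2)·k1); k3 = f(x_n + h/2, w_n + (h/2)·k2); k4 = f(x_n + h, w_n + h·k3); w_{n+1} = w_n + (h/6)·(k1 + 2k2 + 2k3 + k4).
x=0.000000, w=2.070000:
  k1 = f(0.000000, 2.070000) = 2.898000
  k2 = f(0.245000, 2.780010) = 4.134570
  k3 = f(0.245000, 3.082970) = 4.558714
  k4 = f(0.490000, 4.303770) = 6.495904
  w ← 2.070000 + (0.49/6)·(k1 + 2k2 + 2k3 + k4) = 4.257072
x=0.490000, w=4.257072:
  k1 = f(0.490000, 4.257072) = 6.430527
  k2 = f(0.735000, 5.832551) = 8.836158
  k3 = f(0.735000, 6.421931) = 9.661290
  k4 = f(0.980000, 8.991104) = 13.418043
  w ← 4.257072 + (0.49/6)·(k1 + 2k2 + 2k3 + k4) = 8.899288
w(0.98) ≈ 8.8993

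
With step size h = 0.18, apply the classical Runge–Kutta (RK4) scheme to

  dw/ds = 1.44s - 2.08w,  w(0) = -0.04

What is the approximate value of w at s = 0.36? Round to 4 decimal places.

RK4: k1 = f(s_n, w_n); k2 = f(s_n + h/2, w_n + (h/2)·k1); k3 = f(s_n + h/2, w_n + (h/2)·k2); k4 = f(s_n + h, w_n + h·k3); w_{n+1} = w_n + (h/6)·(k1 + 2k2 + 2k3 + k4).
s=0.000000, w=-0.040000:
  k1 = f(0.000000, -0.040000) = 0.083200
  k2 = f(0.090000, -0.032512) = 0.197225
  k3 = f(0.090000, -0.022250) = 0.175879
  k4 = f(0.180000, -0.008342) = 0.276551
  w ← -0.040000 + (0.18/6)·(k1 + 2k2 + 2k3 + k4) = -0.006821
s=0.180000, w=-0.006821:
  k1 = f(0.180000, -0.006821) = 0.273388
  k2 = f(0.270000, 0.017784) = 0.351810
  k3 = f(0.270000, 0.024842) = 0.337129
  k4 = f(0.360000, 0.053862) = 0.406367
  w ← -0.006821 + (0.18/6)·(k1 + 2k2 + 2k3 + k4) = 0.054908
w(0.36) ≈ 0.0549

0.0549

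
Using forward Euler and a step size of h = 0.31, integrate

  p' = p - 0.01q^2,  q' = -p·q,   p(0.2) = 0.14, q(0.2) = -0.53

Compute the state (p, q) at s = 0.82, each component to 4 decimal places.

Euler on (p,q): p_{n+1} = p_n + h·p', q_{n+1} = q_n + h·q'.
0.200000: (0.140000, -0.530000); f=(0.137191, 0.074200) → (0.182529, -0.506998)
0.510000: (0.182529, -0.506998); f=(0.179959, 0.092542) → (0.238316, -0.478310)
(p(0.82), q(0.82)) ≈ (0.2383, -0.4783)

0.2383, -0.4783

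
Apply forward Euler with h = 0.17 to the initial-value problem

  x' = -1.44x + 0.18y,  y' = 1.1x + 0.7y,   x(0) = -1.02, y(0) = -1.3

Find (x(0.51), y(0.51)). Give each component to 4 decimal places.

-0.5610, -2.3537

Euler on (x,y): x_{n+1} = x_n + h·x', y_{n+1} = y_n + h·y'.
0.000000: (-1.020000, -1.300000); f=(1.234800, -2.032000) → (-0.810084, -1.645440)
0.170000: (-0.810084, -1.645440); f=(0.870342, -2.042900) → (-0.662126, -1.992733)
0.340000: (-0.662126, -1.992733); f=(0.594769, -2.123252) → (-0.561015, -2.353686)
(x(0.51), y(0.51)) ≈ (-0.5610, -2.3537)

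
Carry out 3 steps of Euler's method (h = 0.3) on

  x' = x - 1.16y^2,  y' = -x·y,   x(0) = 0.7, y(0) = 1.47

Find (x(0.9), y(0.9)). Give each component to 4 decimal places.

-0.7690, 1.1938

Euler on (x,y): x_{n+1} = x_n + h·x', y_{n+1} = y_n + h·y'.
0.000000: (0.700000, 1.470000); f=(-1.806644, -1.029000) → (0.158007, 1.161300)
0.300000: (0.158007, 1.161300); f=(-1.406390, -0.183493) → (-0.263910, 1.106252)
0.600000: (-0.263910, 1.106252); f=(-1.683511, 0.291951) → (-0.768963, 1.193837)
(x(0.9), y(0.9)) ≈ (-0.7690, 1.1938)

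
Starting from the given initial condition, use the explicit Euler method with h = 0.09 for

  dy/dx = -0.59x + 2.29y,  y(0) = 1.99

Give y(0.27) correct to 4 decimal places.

3.4761

Euler: y_{n+1} = y_n + h·f(x_n, y_n).
x=0.000000, y=1.990000: f=4.557100 → y ← 1.990000 + 0.09·4.557100 = 2.400139
x=0.090000, y=2.400139: f=5.443218 → y ← 2.400139 + 0.09·5.443218 = 2.890029
x=0.180000, y=2.890029: f=6.511966 → y ← 2.890029 + 0.09·6.511966 = 3.476106
y(0.27) ≈ 3.4761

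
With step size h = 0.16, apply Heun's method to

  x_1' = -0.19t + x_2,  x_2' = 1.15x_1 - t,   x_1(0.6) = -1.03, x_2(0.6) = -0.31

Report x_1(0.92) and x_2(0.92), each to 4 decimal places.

-1.2732, -0.9668

Heun on (x_1,x_2): k1 = f(t_n, state_n); k2 = f(t_n + h, state_n + h·k1); state_{n+1} = state_n + (h/2)·(k1 + k2).
0.600000: (-1.030000, -0.310000)
  k1 = (-0.424000, -1.784500)
  predictor → (-1.097840, -0.595520)
  k2 = (-0.739920, -2.022516)
  → (-1.123114, -0.614561)
0.760000: (-1.123114, -0.614561)
  k1 = (-0.758961, -2.051581)
  predictor → (-1.244547, -0.942814)
  k2 = (-1.117614, -2.351230)
  → (-1.273240, -0.966786)
(x_1(0.92), x_2(0.92)) ≈ (-1.2732, -0.9668)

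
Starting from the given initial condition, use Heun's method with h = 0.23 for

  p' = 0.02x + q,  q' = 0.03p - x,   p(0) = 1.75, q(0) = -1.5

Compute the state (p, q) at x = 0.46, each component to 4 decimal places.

1.0550, -1.5864

Heun on (p,q): k1 = f(x_n, state_n); k2 = f(x_n + h, state_n + h·k1); state_{n+1} = state_n + (h/2)·(k1 + k2).
0.000000: (1.750000, -1.500000)
  k1 = (-1.500000, 0.052500)
  predictor → (1.405000, -1.487925)
  k2 = (-1.483325, -0.187850)
  → (1.406918, -1.515565)
0.230000: (1.406918, -1.515565)
  k1 = (-1.510965, -0.187792)
  predictor → (1.059396, -1.558758)
  k2 = (-1.549558, -0.428218)
  → (1.054958, -1.586406)
(p(0.46), q(0.46)) ≈ (1.0550, -1.5864)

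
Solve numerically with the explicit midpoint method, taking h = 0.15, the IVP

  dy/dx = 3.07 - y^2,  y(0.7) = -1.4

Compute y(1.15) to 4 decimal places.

Midpoint: k1 = f(x_n, y_n); k2 = f(x_n + h/2, y_n + (h/2)·k1); y_{n+1} = y_n + h·k2.
x=0.700000, y=-1.400000:
  k1 = f(0.700000, -1.400000) = 1.110000
  k2 = f(0.775000, -1.316750) = 1.336169
  y ← -1.400000 + 0.15·1.336169 = -1.199575
x=0.850000, y=-1.199575:
  k1 = f(0.850000, -1.199575) = 1.631021
  k2 = f(0.925000, -1.077248) = 1.909537
  y ← -1.199575 + 0.15·1.909537 = -0.913144
x=1.000000, y=-0.913144:
  k1 = f(1.000000, -0.913144) = 2.236168
  k2 = f(1.075000, -0.745431) = 2.514332
  y ← -0.913144 + 0.15·2.514332 = -0.535994
y(1.15) ≈ -0.5360

-0.5360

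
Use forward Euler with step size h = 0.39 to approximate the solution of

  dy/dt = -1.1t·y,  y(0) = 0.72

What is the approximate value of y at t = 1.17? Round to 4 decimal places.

Euler: y_{n+1} = y_n + h·f(t_n, y_n).
t=0.000000, y=0.720000: f=0.000000 → y ← 0.720000 + 0.39·0.000000 = 0.720000
t=0.390000, y=0.720000: f=-0.308880 → y ← 0.720000 + 0.39·(-0.308880) = 0.599537
t=0.780000, y=0.599537: f=-0.514403 → y ← 0.599537 + 0.39·(-0.514403) = 0.398920
y(1.17) ≈ 0.3989

0.3989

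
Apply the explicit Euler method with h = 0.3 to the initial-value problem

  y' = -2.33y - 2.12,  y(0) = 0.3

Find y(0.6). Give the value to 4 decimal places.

-0.8003

Euler: y_{n+1} = y_n + h·f(x_n, y_n).
x=0.000000, y=0.300000: f=-2.819000 → y ← 0.300000 + 0.3·(-2.819000) = -0.545700
x=0.300000, y=-0.545700: f=-0.848519 → y ← -0.545700 + 0.3·(-0.848519) = -0.800256
y(0.6) ≈ -0.8003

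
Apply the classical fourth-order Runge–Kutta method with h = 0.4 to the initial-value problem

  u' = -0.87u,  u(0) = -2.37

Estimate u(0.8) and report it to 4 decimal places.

RK4: k1 = f(t_n, u_n); k2 = f(t_n + h/2, u_n + (h/2)·k1); k3 = f(t_n + h/2, u_n + (h/2)·k2); k4 = f(t_n + h, u_n + h·k3); u_{n+1} = u_n + (h/6)·(k1 + 2k2 + 2k3 + k4).
t=0.000000, u=-2.370000:
  k1 = f(0.000000, -2.370000) = 2.061900
  k2 = f(0.200000, -1.957620) = 1.703129
  k3 = f(0.200000, -2.029374) = 1.765555
  k4 = f(0.400000, -1.663778) = 1.447487
  u ← -2.370000 + (0.4/6)·(k1 + 2k2 + 2k3 + k4) = -1.673550
t=0.400000, u=-1.673550:
  k1 = f(0.400000, -1.673550) = 1.455988
  k2 = f(0.600000, -1.382352) = 1.202646
  k3 = f(0.600000, -1.433020) = 1.246728
  k4 = f(0.800000, -1.174858) = 1.022127
  u ← -1.673550 + (0.4/6)·(k1 + 2k2 + 2k3 + k4) = -1.181759
u(0.8) ≈ -1.1818

-1.1818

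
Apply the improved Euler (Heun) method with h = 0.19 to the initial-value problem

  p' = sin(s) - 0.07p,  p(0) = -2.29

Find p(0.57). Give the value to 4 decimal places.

-2.0447

Heun: k1 = f(s_n, p_n); k2 = f(s_n + h, p_n + h·k1); p_{n+1} = p_n + (h/2)·(k1 + k2).
s=0.000000, p=-2.290000:
  k1 = f(0.000000, -2.290000) = 0.160300
  k2 = f(0.190000, -2.259543) = 0.347027
  p ← -2.290000 + (0.19/2)·(0.160300 + 0.347027) = -2.241804
s=0.190000, p=-2.241804:
  k1 = f(0.190000, -2.241804) = 0.345785
  k2 = f(0.380000, -2.176105) = 0.523248
  p ← -2.241804 + (0.19/2)·(0.345785 + 0.523248) = -2.159246
s=0.380000, p=-2.159246:
  k1 = f(0.380000, -2.159246) = 0.522068
  k2 = f(0.570000, -2.060053) = 0.683836
  p ← -2.159246 + (0.19/2)·(0.522068 + 0.683836) = -2.044685
p(0.57) ≈ -2.0447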